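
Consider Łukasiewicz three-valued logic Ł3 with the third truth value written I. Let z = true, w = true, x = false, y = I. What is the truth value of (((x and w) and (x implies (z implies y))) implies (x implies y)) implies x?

x and w = false and true = false
z implies y = true implies I = I  [min(1, 1−1+½)]
x implies (z implies y) = false implies I = true
(x and w) and (x implies (z implies y)) = false and true = false
x implies y = false implies I = true
((x and w) and (x implies (z implies y))) implies (x implies y) = false implies true = true
(((x and w) and (x implies (z implies y))) implies (x implies y)) implies x = true implies false = false

false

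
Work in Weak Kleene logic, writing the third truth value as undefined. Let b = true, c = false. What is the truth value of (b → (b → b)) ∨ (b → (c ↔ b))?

b → b = true → true = true
b → (b → b) = true → true = true
c ↔ b = false ↔ true = false
b → (c ↔ b) = true → false = false
(b → (b → b)) ∨ (b → (c ↔ b)) = true ∨ false = true

true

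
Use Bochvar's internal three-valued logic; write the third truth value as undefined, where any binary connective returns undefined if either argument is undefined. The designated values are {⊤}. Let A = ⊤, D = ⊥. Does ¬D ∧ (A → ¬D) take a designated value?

Yes

¬D = ¬⊥ = ⊤
¬D = ¬⊥ = ⊤
A → ¬D = ⊤ → ⊤ = ⊤
¬D ∧ (A → ¬D) = ⊤ ∧ ⊤ = ⊤
⊤ ∈ {⊤}.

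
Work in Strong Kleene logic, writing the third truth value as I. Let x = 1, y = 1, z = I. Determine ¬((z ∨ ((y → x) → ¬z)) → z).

y → x = 1 → 1 = 1
¬z = ¬I = I
(y → x) → ¬z = 1 → I = I
z ∨ ((y → x) → ¬z) = I ∨ I = I
(z ∨ ((y → x) → ¬z)) → z = I → I = I
¬((z ∨ ((y → x) → ¬z)) → z) = ¬I = I

I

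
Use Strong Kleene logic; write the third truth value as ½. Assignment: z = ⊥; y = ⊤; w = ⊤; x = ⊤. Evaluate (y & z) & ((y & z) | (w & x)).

⊥

y & z = ⊤ & ⊥ = ⊥
y & z = ⊤ & ⊥ = ⊥
w & x = ⊤ & ⊤ = ⊤
(y & z) | (w & x) = ⊥ | ⊤ = ⊤
(y & z) & ((y & z) | (w & x)) = ⊥ & ⊤ = ⊥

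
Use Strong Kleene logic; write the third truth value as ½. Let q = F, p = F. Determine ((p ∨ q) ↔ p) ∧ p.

p ∨ q = F ∨ F = F
(p ∨ q) ↔ p = F ↔ F = T
((p ∨ q) ↔ p) ∧ p = T ∧ F = F

F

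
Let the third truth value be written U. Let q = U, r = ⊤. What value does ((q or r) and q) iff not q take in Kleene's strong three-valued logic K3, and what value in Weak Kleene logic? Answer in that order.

In Kleene's strong three-valued logic K3: q or r = U or ⊤ = ⊤
(q or r) and q = ⊤ and U = U
not q = not U = U
((q or r) and q) iff not q = U iff U = U
In Weak Kleene logic: q or r = U or ⊤ = U
(q or r) and q = U and U = U
not q = not U = U
((q or r) and q) iff not q = U iff U = U

U; U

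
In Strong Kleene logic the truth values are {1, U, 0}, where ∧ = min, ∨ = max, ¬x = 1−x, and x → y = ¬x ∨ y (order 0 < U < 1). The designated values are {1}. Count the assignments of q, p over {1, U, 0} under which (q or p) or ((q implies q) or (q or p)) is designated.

Of the 9 assignments, 7 give a value in {1}.

7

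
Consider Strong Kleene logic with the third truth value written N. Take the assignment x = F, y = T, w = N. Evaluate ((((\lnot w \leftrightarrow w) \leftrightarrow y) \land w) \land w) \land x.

F

\lnot w = \lnot N = N
\lnot w \leftrightarrow w = N \leftrightarrow N = N
(\lnot w \leftrightarrow w) \leftrightarrow y = N \leftrightarrow T = N
((\lnot w \leftrightarrow w) \leftrightarrow y) \land w = N \land N = N
(((\lnot w \leftrightarrow w) \leftrightarrow y) \land w) \land w = N \land N = N
((((\lnot w \leftrightarrow w) \leftrightarrow y) \land w) \land w) \land x = N \land F = F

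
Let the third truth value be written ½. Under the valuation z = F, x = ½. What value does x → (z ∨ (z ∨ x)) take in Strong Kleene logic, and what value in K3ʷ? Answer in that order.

½; ½

In Strong Kleene logic: z ∨ x = F ∨ ½ = ½
z ∨ (z ∨ x) = F ∨ ½ = ½
x → (z ∨ (z ∨ x)) = ½ → ½ = ½
In K3ʷ: z ∨ x = F ∨ ½ = ½
z ∨ (z ∨ x) = F ∨ ½ = ½
x → (z ∨ (z ∨ x)) = ½ → ½ = ½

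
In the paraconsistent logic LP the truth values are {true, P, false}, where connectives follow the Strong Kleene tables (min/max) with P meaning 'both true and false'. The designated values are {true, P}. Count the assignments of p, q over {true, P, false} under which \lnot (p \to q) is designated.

Designated under: (p=true, q=P); (p=true, q=false); (p=P, q=P); (p=P, q=false).

4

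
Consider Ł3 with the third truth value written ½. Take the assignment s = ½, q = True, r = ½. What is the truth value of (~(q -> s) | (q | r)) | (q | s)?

q -> s = True -> ½ = ½
~(q -> s) = ~½ = ½
q | r = True | ½ = True
~(q -> s) | (q | r) = ½ | True = True
q | s = True | ½ = True
(~(q -> s) | (q | r)) | (q | s) = True | True = True

True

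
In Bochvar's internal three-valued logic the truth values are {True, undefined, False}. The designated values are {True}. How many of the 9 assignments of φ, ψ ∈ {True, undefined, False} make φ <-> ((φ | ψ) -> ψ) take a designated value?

Designated under: (φ=True, ψ=True).

1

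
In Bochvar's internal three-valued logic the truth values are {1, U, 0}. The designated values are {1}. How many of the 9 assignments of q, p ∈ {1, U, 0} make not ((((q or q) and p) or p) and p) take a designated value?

2

Designated under: (q=1, p=0); (q=0, p=0).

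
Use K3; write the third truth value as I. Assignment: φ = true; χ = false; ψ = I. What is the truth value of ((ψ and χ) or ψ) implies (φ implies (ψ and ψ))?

I

ψ and χ = I and false = false
(ψ and χ) or ψ = false or I = I
ψ and ψ = I and I = I
φ implies (ψ and ψ) = true implies I = I
((ψ and χ) or ψ) implies (φ implies (ψ and ψ)) = I implies I = I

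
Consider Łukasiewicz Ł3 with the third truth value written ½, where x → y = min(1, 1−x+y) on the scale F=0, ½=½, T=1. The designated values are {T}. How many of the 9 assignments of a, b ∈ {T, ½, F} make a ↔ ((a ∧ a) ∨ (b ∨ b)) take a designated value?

6

Of the 9 assignments, 6 give a value in {T}.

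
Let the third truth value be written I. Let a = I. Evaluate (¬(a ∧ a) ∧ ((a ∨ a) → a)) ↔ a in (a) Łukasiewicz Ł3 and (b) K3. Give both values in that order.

true; I

In Łukasiewicz Ł3: a ∧ a = I ∧ I = I
¬(a ∧ a) = ¬I = I
a ∨ a = I ∨ I = I
(a ∨ a) → a = I → I = true  [min(1, 1−½+½)]
¬(a ∧ a) ∧ ((a ∨ a) → a) = I ∧ true = I
(¬(a ∧ a) ∧ ((a ∨ a) → a)) ↔ a = I ↔ I = true
In K3: a ∧ a = I ∧ I = I
¬(a ∧ a) = ¬I = I
a ∨ a = I ∨ I = I
(a ∨ a) → a = I → I = I  [¬I ∨ I]
¬(a ∧ a) ∧ ((a ∨ a) → a) = I ∧ I = I
(¬(a ∧ a) ∧ ((a ∨ a) → a)) ↔ a = I ↔ I = I
They differ because Łukasiewicz Ł3 and K3 treat I differently under implication.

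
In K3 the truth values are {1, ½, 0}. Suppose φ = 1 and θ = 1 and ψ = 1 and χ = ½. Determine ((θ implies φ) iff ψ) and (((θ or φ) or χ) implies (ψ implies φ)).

1

θ implies φ = 1 implies 1 = 1
(θ implies φ) iff ψ = 1 iff 1 = 1
θ or φ = 1 or 1 = 1
(θ or φ) or χ = 1 or ½ = 1
ψ implies φ = 1 implies 1 = 1
((θ or φ) or χ) implies (ψ implies φ) = 1 implies 1 = 1
((θ implies φ) iff ψ) and (((θ or φ) or χ) implies (ψ implies φ)) = 1 and 1 = 1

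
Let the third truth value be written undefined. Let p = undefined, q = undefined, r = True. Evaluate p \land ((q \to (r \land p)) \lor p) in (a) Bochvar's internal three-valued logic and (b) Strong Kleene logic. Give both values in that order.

undefined; undefined

In Bochvar's internal three-valued logic: r \land p = True \land undefined = undefined
q \to (r \land p) = undefined \to undefined = undefined  [any arg is the third value ⇒ result is the third value]
(q \to (r \land p)) \lor p = undefined \lor undefined = undefined
p \land ((q \to (r \land p)) \lor p) = undefined \land undefined = undefined
In Strong Kleene logic: r \land p = True \land undefined = undefined
q \to (r \land p) = undefined \to undefined = undefined  [\lnot undefined \lor undefined]
(q \to (r \land p)) \lor p = undefined \lor undefined = undefined
p \land ((q \to (r \land p)) \lor p) = undefined \land undefined = undefined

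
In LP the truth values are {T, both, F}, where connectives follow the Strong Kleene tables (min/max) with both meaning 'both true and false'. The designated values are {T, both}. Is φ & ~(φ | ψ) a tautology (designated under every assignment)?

No

Countermodel: φ=T, ψ=T gives F, which is not designated.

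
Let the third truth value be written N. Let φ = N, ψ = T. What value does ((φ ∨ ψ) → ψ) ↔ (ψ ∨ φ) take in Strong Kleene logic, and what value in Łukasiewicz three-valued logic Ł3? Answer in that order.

In Strong Kleene logic: φ ∨ ψ = N ∨ T = T
(φ ∨ ψ) → ψ = T → T = T
ψ ∨ φ = T ∨ N = T
((φ ∨ ψ) → ψ) ↔ (ψ ∨ φ) = T ↔ T = T
In Łukasiewicz three-valued logic Ł3: φ ∨ ψ = N ∨ T = T
(φ ∨ ψ) → ψ = T → T = T
ψ ∨ φ = T ∨ N = T
((φ ∨ ψ) → ψ) ↔ (ψ ∨ φ) = T ↔ T = T

T; T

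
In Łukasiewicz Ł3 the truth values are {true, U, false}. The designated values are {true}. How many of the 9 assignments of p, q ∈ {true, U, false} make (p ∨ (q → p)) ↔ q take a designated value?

2

Designated under: (p=true, q=true); (p=false, q=U).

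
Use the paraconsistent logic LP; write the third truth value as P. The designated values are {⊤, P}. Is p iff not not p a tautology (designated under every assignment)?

Every assignment of p over {⊤, P, ⊥} gives a value in {⊤, P}.
In particular, with p=P: p iff not not p = P.

Yes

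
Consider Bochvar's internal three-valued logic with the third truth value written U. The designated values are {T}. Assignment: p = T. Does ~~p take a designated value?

~p = ~T = F
~~p = ~F = T
T ∈ {T}.

Yes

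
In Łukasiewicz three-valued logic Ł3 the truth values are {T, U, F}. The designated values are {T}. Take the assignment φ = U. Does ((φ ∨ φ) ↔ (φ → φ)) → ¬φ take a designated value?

Yes

φ ∨ φ = U ∨ U = U
φ → φ = U → U = T  [min(1, 1−½+½)]
(φ ∨ φ) ↔ (φ → φ) = U ↔ T = U
¬φ = ¬U = U
((φ ∨ φ) ↔ (φ → φ)) → ¬φ = U → U = T
T ∈ {T}.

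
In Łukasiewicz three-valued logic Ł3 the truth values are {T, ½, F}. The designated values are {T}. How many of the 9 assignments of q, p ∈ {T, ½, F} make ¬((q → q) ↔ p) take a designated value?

Designated under: (q=T, p=F); (q=½, p=F); (q=F, p=F).

3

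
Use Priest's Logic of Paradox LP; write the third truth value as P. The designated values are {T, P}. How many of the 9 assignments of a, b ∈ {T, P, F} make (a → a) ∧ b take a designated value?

Of the 9 assignments, 6 give a value in {T, P}.

6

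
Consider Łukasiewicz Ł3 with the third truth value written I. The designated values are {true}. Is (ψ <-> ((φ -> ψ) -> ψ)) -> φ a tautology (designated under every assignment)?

Countermodel: ψ=true, φ=I gives I, which is not designated.

No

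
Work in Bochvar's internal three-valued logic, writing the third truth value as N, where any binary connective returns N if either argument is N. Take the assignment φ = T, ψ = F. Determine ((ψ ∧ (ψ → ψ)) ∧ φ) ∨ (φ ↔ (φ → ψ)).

ψ → ψ = F → F = T
ψ ∧ (ψ → ψ) = F ∧ T = F
(ψ ∧ (ψ → ψ)) ∧ φ = F ∧ T = F
φ → ψ = T → F = F
φ ↔ (φ → ψ) = T ↔ F = F
((ψ ∧ (ψ → ψ)) ∧ φ) ∨ (φ ↔ (φ → ψ)) = F ∨ F = F

F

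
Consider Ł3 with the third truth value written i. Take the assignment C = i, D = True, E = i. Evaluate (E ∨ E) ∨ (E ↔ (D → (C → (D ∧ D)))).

i

E ∨ E = i ∨ i = i
D ∧ D = True ∧ True = True
C → (D ∧ D) = i → True = True  [min(1, 1−½+1)]
D → (C → (D ∧ D)) = True → True = True
E ↔ (D → (C → (D ∧ D))) = i ↔ True = i
(E ∨ E) ∨ (E ↔ (D → (C → (D ∧ D)))) = i ∨ i = i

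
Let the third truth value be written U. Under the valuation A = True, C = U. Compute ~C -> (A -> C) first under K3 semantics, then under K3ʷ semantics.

U; U

In K3: ~C = ~U = U
A -> C = True -> U = U  [~True | U]
~C -> (A -> C) = U -> U = U
In K3ʷ: ~C = ~U = U
A -> C = True -> U = U  [any arg is the third value ⇒ result is the third value]
~C -> (A -> C) = U -> U = U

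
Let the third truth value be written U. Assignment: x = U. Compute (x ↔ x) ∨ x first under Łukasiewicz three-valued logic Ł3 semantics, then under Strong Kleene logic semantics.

true; U

In Łukasiewicz three-valued logic Ł3: x ↔ x = U ↔ U = true  [1 − |½−½|]
(x ↔ x) ∨ x = true ∨ U = true
In Strong Kleene logic: x ↔ x = U ↔ U = U
(x ↔ x) ∨ x = U ∨ U = U
They differ because Łukasiewicz three-valued logic Ł3 and Strong Kleene logic treat U differently under implication.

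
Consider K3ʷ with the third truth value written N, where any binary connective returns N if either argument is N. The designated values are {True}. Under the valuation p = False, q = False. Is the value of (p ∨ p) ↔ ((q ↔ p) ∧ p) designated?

Yes

p ∨ p = False ∨ False = False
q ↔ p = False ↔ False = True
(q ↔ p) ∧ p = True ∧ False = False
(p ∨ p) ↔ ((q ↔ p) ∧ p) = False ↔ False = True
True ∈ {True}.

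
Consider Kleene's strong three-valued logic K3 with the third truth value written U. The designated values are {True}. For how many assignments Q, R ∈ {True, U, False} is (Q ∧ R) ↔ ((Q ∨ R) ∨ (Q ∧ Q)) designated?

2

Designated under: (Q=True, R=True); (Q=False, R=False).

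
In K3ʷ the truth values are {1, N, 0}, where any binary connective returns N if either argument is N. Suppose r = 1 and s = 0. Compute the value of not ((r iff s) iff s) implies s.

1

r iff s = 1 iff 0 = 0
(r iff s) iff s = 0 iff 0 = 1
not ((r iff s) iff s) = not 1 = 0
not ((r iff s) iff s) implies s = 0 implies 0 = 1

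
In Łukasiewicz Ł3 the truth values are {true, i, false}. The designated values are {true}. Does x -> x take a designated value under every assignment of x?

Yes

Every assignment of x over {true, i, false} gives a value in {true}.
In particular, with x=i: x -> x = true.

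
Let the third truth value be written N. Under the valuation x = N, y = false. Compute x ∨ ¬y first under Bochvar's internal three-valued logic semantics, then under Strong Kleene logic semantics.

N; true

In Bochvar's internal three-valued logic: ¬y = ¬false = true
x ∨ ¬y = N ∨ true = N
In Strong Kleene logic: ¬y = ¬false = true
x ∨ ¬y = N ∨ true = true
They differ because Bochvar's internal three-valued logic and Strong Kleene logic treat N differently under the binary connectives.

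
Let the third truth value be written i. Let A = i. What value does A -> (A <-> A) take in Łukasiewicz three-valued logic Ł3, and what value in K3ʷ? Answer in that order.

In Łukasiewicz three-valued logic Ł3: A <-> A = i <-> i = ⊤  [1 − |½−½|]
A -> (A <-> A) = i -> ⊤ = ⊤
In K3ʷ: A <-> A = i <-> i = i
A -> (A <-> A) = i -> i = i
They differ because Łukasiewicz three-valued logic Ł3 and K3ʷ treat i differently under the binary connectives.

⊤; i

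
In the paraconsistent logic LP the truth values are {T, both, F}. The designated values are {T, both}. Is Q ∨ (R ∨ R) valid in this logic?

Countermodel: Q=F, R=F gives F, which is not designated.

No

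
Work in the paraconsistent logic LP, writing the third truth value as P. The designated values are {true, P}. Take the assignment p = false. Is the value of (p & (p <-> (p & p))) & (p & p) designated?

No

p & p = false & false = false
p <-> (p & p) = false <-> false = true
p & (p <-> (p & p)) = false & true = false
p & p = false & false = false
(p & (p <-> (p & p))) & (p & p) = false & false = false
false ∉ {true, P}.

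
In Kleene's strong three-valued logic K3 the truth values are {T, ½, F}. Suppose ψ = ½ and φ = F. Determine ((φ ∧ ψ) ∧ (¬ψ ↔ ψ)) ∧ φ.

F

φ ∧ ψ = F ∧ ½ = F
¬ψ = ¬½ = ½
¬ψ ↔ ψ = ½ ↔ ½ = ½
(φ ∧ ψ) ∧ (¬ψ ↔ ψ) = F ∧ ½ = F
((φ ∧ ψ) ∧ (¬ψ ↔ ψ)) ∧ φ = F ∧ F = F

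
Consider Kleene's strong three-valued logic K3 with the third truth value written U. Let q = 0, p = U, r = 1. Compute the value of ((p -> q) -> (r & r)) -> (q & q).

0

p -> q = U -> 0 = U
r & r = 1 & 1 = 1
(p -> q) -> (r & r) = U -> 1 = 1
q & q = 0 & 0 = 0
((p -> q) -> (r & r)) -> (q & q) = 1 -> 0 = 0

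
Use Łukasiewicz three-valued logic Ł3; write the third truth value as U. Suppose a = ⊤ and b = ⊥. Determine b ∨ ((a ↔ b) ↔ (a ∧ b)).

⊤

a ↔ b = ⊤ ↔ ⊥ = ⊥
a ∧ b = ⊤ ∧ ⊥ = ⊥
(a ↔ b) ↔ (a ∧ b) = ⊥ ↔ ⊥ = ⊤
b ∨ ((a ↔ b) ↔ (a ∧ b)) = ⊥ ∨ ⊤ = ⊤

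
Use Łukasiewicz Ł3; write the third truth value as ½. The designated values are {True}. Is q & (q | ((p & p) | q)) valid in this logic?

No

Countermodel: q=½, p=True gives ½, which is not designated.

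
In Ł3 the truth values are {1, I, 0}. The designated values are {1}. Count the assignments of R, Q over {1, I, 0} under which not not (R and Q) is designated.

Designated under: (R=1, Q=1).

1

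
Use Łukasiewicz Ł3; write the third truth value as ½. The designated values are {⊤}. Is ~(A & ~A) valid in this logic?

Countermodel: A=½ gives ½, which is not designated.

No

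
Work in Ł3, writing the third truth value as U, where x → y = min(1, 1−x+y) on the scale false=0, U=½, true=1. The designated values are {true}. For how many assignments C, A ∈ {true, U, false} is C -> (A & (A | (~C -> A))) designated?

6

Of the 9 assignments, 6 give a value in {true}.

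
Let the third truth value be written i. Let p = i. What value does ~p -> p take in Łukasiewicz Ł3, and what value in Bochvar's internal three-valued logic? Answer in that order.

In Łukasiewicz Ł3: ~p = ~i = i
~p -> p = i -> i = 1  [min(1, 1−½+½)]
In Bochvar's internal three-valued logic: ~p = ~i = i
~p -> p = i -> i = i  [any arg is the third value ⇒ result is the third value]
They differ because Łukasiewicz Ł3 and Bochvar's internal three-valued logic treat i differently under the binary connectives.

1; i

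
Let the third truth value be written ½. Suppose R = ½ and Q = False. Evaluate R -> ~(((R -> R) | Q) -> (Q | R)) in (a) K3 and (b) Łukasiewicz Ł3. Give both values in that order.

In K3: R -> R = ½ -> ½ = ½  [~½ | ½]
(R -> R) | Q = ½ | False = ½
Q | R = False | ½ = ½
((R -> R) | Q) -> (Q | R) = ½ -> ½ = ½
~(((R -> R) | Q) -> (Q | R)) = ~½ = ½
R -> ~(((R -> R) | Q) -> (Q | R)) = ½ -> ½ = ½
In Łukasiewicz Ł3: R -> R = ½ -> ½ = True  [min(1, 1−½+½)]
(R -> R) | Q = True | False = True
Q | R = False | ½ = ½
((R -> R) | Q) -> (Q | R) = True -> ½ = ½
~(((R -> R) | Q) -> (Q | R)) = ~½ = ½
R -> ~(((R -> R) | Q) -> (Q | R)) = ½ -> ½ = True
They differ because K3 and Łukasiewicz Ł3 treat ½ differently under implication.

½; True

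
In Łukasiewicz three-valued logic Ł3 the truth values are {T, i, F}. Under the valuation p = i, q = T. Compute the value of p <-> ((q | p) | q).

q | p = T | i = T
(q | p) | q = T | T = T
p <-> ((q | p) | q) = i <-> T = i

i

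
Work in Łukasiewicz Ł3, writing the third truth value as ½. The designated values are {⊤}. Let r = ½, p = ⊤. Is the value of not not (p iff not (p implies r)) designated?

No

p implies r = ⊤ implies ½ = ½  [min(1, 1−1+½)]
not (p implies r) = not ½ = ½
p iff not (p implies r) = ⊤ iff ½ = ½
not (p iff not (p implies r)) = not ½ = ½
not not (p iff not (p implies r)) = not ½ = ½
½ ∉ {⊤}.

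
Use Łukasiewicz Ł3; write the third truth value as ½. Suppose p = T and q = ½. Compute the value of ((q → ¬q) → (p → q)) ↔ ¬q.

¬q = ¬½ = ½
q → ¬q = ½ → ½ = T
p → q = T → ½ = ½
(q → ¬q) → (p → q) = T → ½ = ½
¬q = ¬½ = ½
((q → ¬q) → (p → q)) ↔ ¬q = ½ ↔ ½ = T

T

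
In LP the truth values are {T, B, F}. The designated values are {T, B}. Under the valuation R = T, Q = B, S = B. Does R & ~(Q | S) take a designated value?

Q | S = B | B = B
~(Q | S) = ~B = B
R & ~(Q | S) = T & B = B
B ∈ {T, B}.

Yes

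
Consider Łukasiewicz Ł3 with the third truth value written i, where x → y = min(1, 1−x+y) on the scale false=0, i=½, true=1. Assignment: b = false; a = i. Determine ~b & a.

i

~b = ~false = true
~b & a = true & i = i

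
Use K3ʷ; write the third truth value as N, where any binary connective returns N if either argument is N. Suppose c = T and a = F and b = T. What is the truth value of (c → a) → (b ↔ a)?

c → a = T → F = F
b ↔ a = T ↔ F = F
(c → a) → (b ↔ a) = F → F = T

T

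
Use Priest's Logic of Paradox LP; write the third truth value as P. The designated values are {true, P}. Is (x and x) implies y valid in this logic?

Countermodel: x=true, y=false gives false, which is not designated.

No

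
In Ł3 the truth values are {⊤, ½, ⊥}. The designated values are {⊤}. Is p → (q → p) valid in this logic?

Yes

Every assignment of p, q over {⊤, ½, ⊥} gives a value in {⊤}.
In particular, with p=½, q=½: p → (q → p) = ⊤.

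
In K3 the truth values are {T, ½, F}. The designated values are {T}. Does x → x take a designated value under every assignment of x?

Countermodel: x=½ gives ½, which is not designated.

No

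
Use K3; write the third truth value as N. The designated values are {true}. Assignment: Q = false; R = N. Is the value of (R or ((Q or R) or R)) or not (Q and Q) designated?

Yes

Q or R = false or N = N
(Q or R) or R = N or N = N
R or ((Q or R) or R) = N or N = N
Q and Q = false and false = false
not (Q and Q) = not false = true
(R or ((Q or R) or R)) or not (Q and Q) = N or true = true
true ∈ {true}.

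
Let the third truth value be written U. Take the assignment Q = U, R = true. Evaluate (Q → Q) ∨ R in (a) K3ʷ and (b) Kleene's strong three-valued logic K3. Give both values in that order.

U; true

In K3ʷ: Q → Q = U → U = U  [any arg is the third value ⇒ result is the third value]
(Q → Q) ∨ R = U ∨ true = U
In Kleene's strong three-valued logic K3: Q → Q = U → U = U  [¬U ∨ U]
(Q → Q) ∨ R = U ∨ true = true
They differ because K3ʷ and Kleene's strong three-valued logic K3 treat U differently under the binary connectives.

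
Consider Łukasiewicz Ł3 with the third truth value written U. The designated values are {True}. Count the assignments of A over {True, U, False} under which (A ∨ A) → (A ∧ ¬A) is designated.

2

A=True: False ·
A=U: True ✓
A=False: True ✓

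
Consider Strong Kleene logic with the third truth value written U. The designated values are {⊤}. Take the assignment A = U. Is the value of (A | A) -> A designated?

A | A = U | U = U
(A | A) -> A = U -> U = U
U ∉ {⊤}.

No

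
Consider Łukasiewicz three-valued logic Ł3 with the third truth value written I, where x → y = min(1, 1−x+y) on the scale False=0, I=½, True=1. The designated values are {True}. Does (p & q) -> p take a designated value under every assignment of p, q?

Yes

Every assignment of p, q over {True, I, False} gives a value in {True}.
In particular, with p=I, q=I: (p & q) -> p = True.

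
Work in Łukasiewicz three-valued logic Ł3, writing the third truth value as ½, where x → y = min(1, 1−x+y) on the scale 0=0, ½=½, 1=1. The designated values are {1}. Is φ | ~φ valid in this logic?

Countermodel: φ=½ gives ½, which is not designated.

No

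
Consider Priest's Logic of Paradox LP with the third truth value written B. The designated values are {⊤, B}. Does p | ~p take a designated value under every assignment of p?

Every assignment of p over {⊤, B, ⊥} gives a value in {⊤, B}.
In particular, with p=B: p | ~p = B.

Yes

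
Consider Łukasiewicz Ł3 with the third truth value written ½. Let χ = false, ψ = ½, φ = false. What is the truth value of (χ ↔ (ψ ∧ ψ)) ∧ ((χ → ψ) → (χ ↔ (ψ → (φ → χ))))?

ψ ∧ ψ = ½ ∧ ½ = ½
χ ↔ (ψ ∧ ψ) = false ↔ ½ = ½  [1 − |0−½|]
χ → ψ = false → ½ = true
φ → χ = false → false = true
ψ → (φ → χ) = ½ → true = true
χ ↔ (ψ → (φ → χ)) = false ↔ true = false
(χ → ψ) → (χ ↔ (ψ → (φ → χ))) = true → false = false
(χ ↔ (ψ ∧ ψ)) ∧ ((χ → ψ) → (χ ↔ (ψ → (φ → χ)))) = ½ ∧ false = false

false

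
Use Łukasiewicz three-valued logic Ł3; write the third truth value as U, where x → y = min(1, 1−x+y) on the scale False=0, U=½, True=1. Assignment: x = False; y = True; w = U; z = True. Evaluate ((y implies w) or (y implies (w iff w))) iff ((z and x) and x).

False

y implies w = True implies U = U
w iff w = U iff U = True
y implies (w iff w) = True implies True = True
(y implies w) or (y implies (w iff w)) = U or True = True
z and x = True and False = False
(z and x) and x = False and False = False
((y implies w) or (y implies (w iff w))) iff ((z and x) and x) = True iff False = False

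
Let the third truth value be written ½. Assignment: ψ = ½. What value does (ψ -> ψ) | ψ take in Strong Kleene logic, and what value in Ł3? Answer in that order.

In Strong Kleene logic: ψ -> ψ = ½ -> ½ = ½  [~½ | ½]
(ψ -> ψ) | ψ = ½ | ½ = ½
In Ł3: ψ -> ψ = ½ -> ½ = T  [min(1, 1−½+½)]
(ψ -> ψ) | ψ = T | ½ = T
They differ because Strong Kleene logic and Ł3 treat ½ differently under implication.

½; T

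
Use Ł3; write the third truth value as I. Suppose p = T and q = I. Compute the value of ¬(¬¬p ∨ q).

¬p = ¬T = F
¬¬p = ¬F = T
¬¬p ∨ q = T ∨ I = T
¬(¬¬p ∨ q) = ¬T = F

F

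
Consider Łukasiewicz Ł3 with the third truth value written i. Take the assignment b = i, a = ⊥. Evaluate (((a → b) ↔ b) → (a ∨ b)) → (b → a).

i

a → b = ⊥ → i = ⊤  [min(1, 1−0+½)]
(a → b) ↔ b = ⊤ ↔ i = i
a ∨ b = ⊥ ∨ i = i
((a → b) ↔ b) → (a ∨ b) = i → i = ⊤
b → a = i → ⊥ = i
(((a → b) ↔ b) → (a ∨ b)) → (b → a) = ⊤ → i = i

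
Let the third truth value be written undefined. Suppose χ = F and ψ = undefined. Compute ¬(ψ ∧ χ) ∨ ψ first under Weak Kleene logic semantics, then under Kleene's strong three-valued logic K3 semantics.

undefined; T

In Weak Kleene logic: ψ ∧ χ = undefined ∧ F = undefined
¬(ψ ∧ χ) = ¬undefined = undefined
¬(ψ ∧ χ) ∨ ψ = undefined ∨ undefined = undefined
In Kleene's strong three-valued logic K3: ψ ∧ χ = undefined ∧ F = F
¬(ψ ∧ χ) = ¬F = T
¬(ψ ∧ χ) ∨ ψ = T ∨ undefined = T
They differ because Weak Kleene logic and Kleene's strong three-valued logic K3 treat undefined differently under the binary connectives.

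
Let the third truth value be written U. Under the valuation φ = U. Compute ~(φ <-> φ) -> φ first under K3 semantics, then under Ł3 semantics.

U; ⊤

In K3: φ <-> φ = U <-> U = U
~(φ <-> φ) = ~U = U
~(φ <-> φ) -> φ = U -> U = U  [~U | U]
In Ł3: φ <-> φ = U <-> U = ⊤  [1 − |½−½|]
~(φ <-> φ) = ~⊤ = ⊥
~(φ <-> φ) -> φ = ⊥ -> U = ⊤
They differ because K3 and Ł3 treat U differently under implication.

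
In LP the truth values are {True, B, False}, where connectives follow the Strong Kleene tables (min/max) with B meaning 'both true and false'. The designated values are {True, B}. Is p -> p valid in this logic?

Yes

Every assignment of p over {True, B, False} gives a value in {True, B}.
In particular, with p=B: p -> p = B.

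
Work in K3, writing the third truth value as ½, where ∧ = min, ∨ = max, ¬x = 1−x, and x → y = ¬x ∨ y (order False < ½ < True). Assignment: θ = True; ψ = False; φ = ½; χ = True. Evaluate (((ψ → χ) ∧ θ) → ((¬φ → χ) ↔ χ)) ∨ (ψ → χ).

True

ψ → χ = False → True = True
(ψ → χ) ∧ θ = True ∧ True = True
¬φ = ¬½ = ½
¬φ → χ = ½ → True = True  [¬½ ∨ True]
(¬φ → χ) ↔ χ = True ↔ True = True
((ψ → χ) ∧ θ) → ((¬φ → χ) ↔ χ) = True → True = True
ψ → χ = False → True = True
(((ψ → χ) ∧ θ) → ((¬φ → χ) ↔ χ)) ∨ (ψ → χ) = True ∨ True = True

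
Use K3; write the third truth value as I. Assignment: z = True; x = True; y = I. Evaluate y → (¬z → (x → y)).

¬z = ¬True = False
x → y = True → I = I
¬z → (x → y) = False → I = True
y → (¬z → (x → y)) = I → True = True

True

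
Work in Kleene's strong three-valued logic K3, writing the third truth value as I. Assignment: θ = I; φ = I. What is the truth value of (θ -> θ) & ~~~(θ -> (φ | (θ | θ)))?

θ -> θ = I -> I = I  [~I | I]
θ | θ = I | I = I
φ | (θ | θ) = I | I = I
θ -> (φ | (θ | θ)) = I -> I = I
~(θ -> (φ | (θ | θ))) = ~I = I
~~(θ -> (φ | (θ | θ))) = ~I = I
~~~(θ -> (φ | (θ | θ))) = ~I = I
(θ -> θ) & ~~~(θ -> (φ | (θ | θ))) = I & I = I

I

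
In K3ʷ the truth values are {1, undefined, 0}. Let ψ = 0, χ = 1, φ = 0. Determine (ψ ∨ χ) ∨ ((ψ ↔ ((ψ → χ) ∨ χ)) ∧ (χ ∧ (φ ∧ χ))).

1

ψ ∨ χ = 0 ∨ 1 = 1
ψ → χ = 0 → 1 = 1
(ψ → χ) ∨ χ = 1 ∨ 1 = 1
ψ ↔ ((ψ → χ) ∨ χ) = 0 ↔ 1 = 0
φ ∧ χ = 0 ∧ 1 = 0
χ ∧ (φ ∧ χ) = 1 ∧ 0 = 0
(ψ ↔ ((ψ → χ) ∨ χ)) ∧ (χ ∧ (φ ∧ χ)) = 0 ∧ 0 = 0
(ψ ∨ χ) ∨ ((ψ ↔ ((ψ → χ) ∨ χ)) ∧ (χ ∧ (φ ∧ χ))) = 1 ∨ 0 = 1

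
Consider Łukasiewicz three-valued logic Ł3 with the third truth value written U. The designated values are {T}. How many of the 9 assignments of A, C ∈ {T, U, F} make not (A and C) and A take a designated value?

1

Designated under: (A=T, C=F).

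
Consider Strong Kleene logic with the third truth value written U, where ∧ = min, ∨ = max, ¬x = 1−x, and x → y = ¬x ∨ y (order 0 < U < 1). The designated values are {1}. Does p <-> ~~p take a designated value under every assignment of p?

No

Countermodel: p=U gives U, which is not designated.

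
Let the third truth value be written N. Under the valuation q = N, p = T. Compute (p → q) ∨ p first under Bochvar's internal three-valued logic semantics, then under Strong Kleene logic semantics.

In Bochvar's internal three-valued logic: p → q = T → N = N  [any arg is the third value ⇒ result is the third value]
(p → q) ∨ p = N ∨ T = N
In Strong Kleene logic: p → q = T → N = N  [¬T ∨ N]
(p → q) ∨ p = N ∨ T = T
They differ because Bochvar's internal three-valued logic and Strong Kleene logic treat N differently under the binary connectives.

N; T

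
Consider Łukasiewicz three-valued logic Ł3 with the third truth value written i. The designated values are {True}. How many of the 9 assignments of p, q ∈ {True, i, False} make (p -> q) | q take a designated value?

Of the 9 assignments, 6 give a value in {True}.

6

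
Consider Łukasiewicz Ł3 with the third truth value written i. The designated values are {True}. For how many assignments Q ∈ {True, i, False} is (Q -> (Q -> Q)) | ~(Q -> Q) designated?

Q=True: True ✓
Q=i: True ✓
Q=False: True ✓

3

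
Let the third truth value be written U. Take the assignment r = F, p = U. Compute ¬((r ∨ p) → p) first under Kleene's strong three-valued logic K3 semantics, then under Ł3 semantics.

U; F

In Kleene's strong three-valued logic K3: r ∨ p = F ∨ U = U
(r ∨ p) → p = U → U = U  [¬U ∨ U]
¬((r ∨ p) → p) = ¬U = U
In Ł3: r ∨ p = F ∨ U = U
(r ∨ p) → p = U → U = T  [min(1, 1−½+½)]
¬((r ∨ p) → p) = ¬T = F
They differ because Kleene's strong three-valued logic K3 and Ł3 treat U differently under implication.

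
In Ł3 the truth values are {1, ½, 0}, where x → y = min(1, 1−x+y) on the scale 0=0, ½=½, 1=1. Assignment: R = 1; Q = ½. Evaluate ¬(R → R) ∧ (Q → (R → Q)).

R → R = 1 → 1 = 1
¬(R → R) = ¬1 = 0
R → Q = 1 → ½ = ½  [min(1, 1−1+½)]
Q → (R → Q) = ½ → ½ = 1
¬(R → R) ∧ (Q → (R → Q)) = 0 ∧ 1 = 0

0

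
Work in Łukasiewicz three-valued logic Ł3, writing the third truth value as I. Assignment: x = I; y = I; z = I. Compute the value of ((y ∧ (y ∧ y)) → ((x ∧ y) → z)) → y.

I

y ∧ y = I ∧ I = I
y ∧ (y ∧ y) = I ∧ I = I
x ∧ y = I ∧ I = I
(x ∧ y) → z = I → I = 1  [min(1, 1−½+½)]
(y ∧ (y ∧ y)) → ((x ∧ y) → z) = I → 1 = 1
((y ∧ (y ∧ y)) → ((x ∧ y) → z)) → y = 1 → I = I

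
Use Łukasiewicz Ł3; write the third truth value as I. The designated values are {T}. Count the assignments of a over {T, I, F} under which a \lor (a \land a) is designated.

a=T: T ✓
a=I: I ·
a=F: F ·

1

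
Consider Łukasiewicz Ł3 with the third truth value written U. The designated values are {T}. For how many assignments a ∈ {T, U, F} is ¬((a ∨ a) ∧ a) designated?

1

a=T: F ·
a=U: U ·
a=F: T ✓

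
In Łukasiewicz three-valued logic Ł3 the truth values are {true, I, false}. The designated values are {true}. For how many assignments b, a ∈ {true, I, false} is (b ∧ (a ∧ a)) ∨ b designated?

Designated under: (b=true, a=true); (b=true, a=I); (b=true, a=false).

3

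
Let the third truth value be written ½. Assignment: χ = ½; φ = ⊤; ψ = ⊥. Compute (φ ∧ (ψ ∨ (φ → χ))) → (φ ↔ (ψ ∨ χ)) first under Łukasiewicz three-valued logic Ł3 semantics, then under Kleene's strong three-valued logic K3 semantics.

⊤; ½

In Łukasiewicz three-valued logic Ł3: φ → χ = ⊤ → ½ = ½
ψ ∨ (φ → χ) = ⊥ ∨ ½ = ½
φ ∧ (ψ ∨ (φ → χ)) = ⊤ ∧ ½ = ½
ψ ∨ χ = ⊥ ∨ ½ = ½
φ ↔ (ψ ∨ χ) = ⊤ ↔ ½ = ½
(φ ∧ (ψ ∨ (φ → χ))) → (φ ↔ (ψ ∨ χ)) = ½ → ½ = ⊤
In Kleene's strong three-valued logic K3: φ → χ = ⊤ → ½ = ½  [¬⊤ ∨ ½]
ψ ∨ (φ → χ) = ⊥ ∨ ½ = ½
φ ∧ (ψ ∨ (φ → χ)) = ⊤ ∧ ½ = ½
ψ ∨ χ = ⊥ ∨ ½ = ½
φ ↔ (ψ ∨ χ) = ⊤ ↔ ½ = ½
(φ ∧ (ψ ∨ (φ → χ))) → (φ ↔ (ψ ∨ χ)) = ½ → ½ = ½
They differ because Łukasiewicz three-valued logic Ł3 and Kleene's strong three-valued logic K3 treat ½ differently under implication.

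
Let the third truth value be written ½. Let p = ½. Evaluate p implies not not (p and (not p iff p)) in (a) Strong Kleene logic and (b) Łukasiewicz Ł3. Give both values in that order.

In Strong Kleene logic: not p = not ½ = ½
not p iff p = ½ iff ½ = ½
p and (not p iff p) = ½ and ½ = ½
not (p and (not p iff p)) = not ½ = ½
not not (p and (not p iff p)) = not ½ = ½
p implies not not (p and (not p iff p)) = ½ implies ½ = ½  [not ½ or ½]
In Łukasiewicz Ł3: not p = not ½ = ½
not p iff p = ½ iff ½ = 1  [1 − |½−½|]
p and (not p iff p) = ½ and 1 = ½
not (p and (not p iff p)) = not ½ = ½
not not (p and (not p iff p)) = not ½ = ½
p implies not not (p and (not p iff p)) = ½ implies ½ = 1
They differ because Strong Kleene logic and Łukasiewicz Ł3 treat ½ differently under implication.

½; 1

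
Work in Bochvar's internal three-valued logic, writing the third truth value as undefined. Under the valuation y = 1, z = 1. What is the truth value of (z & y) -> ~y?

z & y = 1 & 1 = 1
~y = ~1 = 0
(z & y) -> ~y = 1 -> 0 = 0

0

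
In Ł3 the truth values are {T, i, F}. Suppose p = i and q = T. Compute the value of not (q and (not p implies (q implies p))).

not p = not i = i
q implies p = T implies i = i  [min(1, 1−1+½)]
not p implies (q implies p) = i implies i = T
q and (not p implies (q implies p)) = T and T = T
not (q and (not p implies (q implies p))) = not T = F

F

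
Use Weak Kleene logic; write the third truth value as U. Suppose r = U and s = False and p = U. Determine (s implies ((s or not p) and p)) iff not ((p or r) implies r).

not p = not U = U
s or not p = False or U = U
(s or not p) and p = U and U = U
s implies ((s or not p) and p) = False implies U = U
p or r = U or U = U
(p or r) implies r = U implies U = U
not ((p or r) implies r) = not U = U
(s implies ((s or not p) and p)) iff not ((p or r) implies r) = U iff U = U

U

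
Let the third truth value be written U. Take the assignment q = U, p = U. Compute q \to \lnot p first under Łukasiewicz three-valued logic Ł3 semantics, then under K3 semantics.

true; U

In Łukasiewicz three-valued logic Ł3: \lnot p = \lnot U = U
q \to \lnot p = U \to U = true  [min(1, 1−½+½)]
In K3: \lnot p = \lnot U = U
q \to \lnot p = U \to U = U
They differ because Łukasiewicz three-valued logic Ł3 and K3 treat U differently under implication.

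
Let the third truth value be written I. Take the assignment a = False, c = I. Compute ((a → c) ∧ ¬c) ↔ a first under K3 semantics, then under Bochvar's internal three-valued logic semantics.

I; I

In K3: a → c = False → I = True  [¬False ∨ I]
¬c = ¬I = I
(a → c) ∧ ¬c = True ∧ I = I
((a → c) ∧ ¬c) ↔ a = I ↔ False = I
In Bochvar's internal three-valued logic: a → c = False → I = I
¬c = ¬I = I
(a → c) ∧ ¬c = I ∧ I = I
((a → c) ∧ ¬c) ↔ a = I ↔ False = I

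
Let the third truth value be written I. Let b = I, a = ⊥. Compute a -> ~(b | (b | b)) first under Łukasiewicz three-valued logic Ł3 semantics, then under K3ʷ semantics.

In Łukasiewicz three-valued logic Ł3: b | b = I | I = I
b | (b | b) = I | I = I
~(b | (b | b)) = ~I = I
a -> ~(b | (b | b)) = ⊥ -> I = ⊤  [min(1, 1−0+½)]
In K3ʷ: b | b = I | I = I
b | (b | b) = I | I = I
~(b | (b | b)) = ~I = I
a -> ~(b | (b | b)) = ⊥ -> I = I  [any arg is the third value ⇒ result is the third value]
They differ because Łukasiewicz three-valued logic Ł3 and K3ʷ treat I differently under the binary connectives.

⊤; I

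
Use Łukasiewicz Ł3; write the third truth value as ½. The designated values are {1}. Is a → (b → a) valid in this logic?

Every assignment of a, b over {1, ½, 0} gives a value in {1}.
In particular, with a=½, b=½: a → (b → a) = 1.

Yes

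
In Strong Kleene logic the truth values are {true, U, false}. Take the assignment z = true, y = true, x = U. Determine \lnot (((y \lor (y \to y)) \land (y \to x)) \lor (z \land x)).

U

y \to y = true \to true = true
y \lor (y \to y) = true \lor true = true
y \to x = true \to U = U  [\lnot true \lor U]
(y \lor (y \to y)) \land (y \to x) = true \land U = U
z \land x = true \land U = U
((y \lor (y \to y)) \land (y \to x)) \lor (z \land x) = U \lor U = U
\lnot (((y \lor (y \to y)) \land (y \to x)) \lor (z \land x)) = \lnot U = U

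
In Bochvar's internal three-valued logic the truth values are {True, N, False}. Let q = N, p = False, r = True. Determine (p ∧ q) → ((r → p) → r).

N

p ∧ q = False ∧ N = N
r → p = True → False = False
(r → p) → r = False → True = True
(p ∧ q) → ((r → p) → r) = N → True = N  [any arg is the third value ⇒ result is the third value]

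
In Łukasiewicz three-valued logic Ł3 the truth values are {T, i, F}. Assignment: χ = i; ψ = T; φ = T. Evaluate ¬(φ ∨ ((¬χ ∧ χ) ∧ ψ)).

¬χ = ¬i = i
¬χ ∧ χ = i ∧ i = i
(¬χ ∧ χ) ∧ ψ = i ∧ T = i
φ ∨ ((¬χ ∧ χ) ∧ ψ) = T ∨ i = T
¬(φ ∨ ((¬χ ∧ χ) ∧ ψ)) = ¬T = F

F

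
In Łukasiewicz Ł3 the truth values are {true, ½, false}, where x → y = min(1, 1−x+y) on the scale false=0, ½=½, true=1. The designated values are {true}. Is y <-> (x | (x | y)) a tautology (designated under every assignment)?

Countermodel: y=½, x=true gives ½, which is not designated.

No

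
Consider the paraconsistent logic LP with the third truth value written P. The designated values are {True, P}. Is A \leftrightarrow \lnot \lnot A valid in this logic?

Every assignment of A over {True, P, False} gives a value in {True, P}.
In particular, with A=P: A \leftrightarrow \lnot \lnot A = P.

Yes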